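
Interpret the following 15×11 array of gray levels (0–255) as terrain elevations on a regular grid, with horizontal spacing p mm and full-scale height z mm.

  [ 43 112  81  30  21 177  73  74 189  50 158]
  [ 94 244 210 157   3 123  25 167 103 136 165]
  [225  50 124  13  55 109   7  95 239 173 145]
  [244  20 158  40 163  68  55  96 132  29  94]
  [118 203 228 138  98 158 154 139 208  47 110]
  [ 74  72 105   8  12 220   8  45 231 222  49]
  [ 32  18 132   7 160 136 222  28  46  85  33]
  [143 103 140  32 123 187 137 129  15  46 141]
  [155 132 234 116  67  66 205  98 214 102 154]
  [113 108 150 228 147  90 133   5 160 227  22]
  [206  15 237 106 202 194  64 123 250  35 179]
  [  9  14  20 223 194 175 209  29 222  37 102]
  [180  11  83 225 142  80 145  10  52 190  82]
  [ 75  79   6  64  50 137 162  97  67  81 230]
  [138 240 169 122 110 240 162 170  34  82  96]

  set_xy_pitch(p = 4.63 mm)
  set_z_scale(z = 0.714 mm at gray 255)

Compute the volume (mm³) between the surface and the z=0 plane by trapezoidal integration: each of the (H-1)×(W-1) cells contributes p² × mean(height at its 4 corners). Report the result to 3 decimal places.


967.081

height_mm = gray/255 × 0.714; cell vol = 4.63² × mean(4 corners)
unit = 4.63² × 0.714 / (4×255) = 0.0150058 mm³ per gray-sum
row 0: Σ corner-gray over 10 cells = 4410  → 66.1757
row 1: Σ corner-gray over 10 cells = 4695  → 70.4524
row 2: Σ corner-gray over 10 cells = 3960  → 59.4231
row 3: Σ corner-gray over 10 cells = 4834  → 72.5382
row 4: Σ corner-gray over 10 cells = 4943  → 74.1738
row 5: Σ corner-gray over 10 cells = 3702  → 55.5516
row 6: Σ corner-gray over 10 cells = 3841  → 57.6374
row 7: Σ corner-gray over 10 cells = 4885  → 73.3035
row 8: Σ corner-gray over 10 cells = 5408  → 81.1515
row 9: Σ corner-gray over 10 cells = 5468  → 82.0519
row 10: Σ corner-gray over 10 cells = 5194  → 77.9403
row 11: Σ corner-gray over 10 cells = 4495  → 67.4512
row 12: Σ corner-gray over 10 cells = 3929  → 58.9579
row 13: Σ corner-gray over 10 cells = 4683  → 70.2723
Σ rows: total corner-gray = 64447  → 967.0807 mm³


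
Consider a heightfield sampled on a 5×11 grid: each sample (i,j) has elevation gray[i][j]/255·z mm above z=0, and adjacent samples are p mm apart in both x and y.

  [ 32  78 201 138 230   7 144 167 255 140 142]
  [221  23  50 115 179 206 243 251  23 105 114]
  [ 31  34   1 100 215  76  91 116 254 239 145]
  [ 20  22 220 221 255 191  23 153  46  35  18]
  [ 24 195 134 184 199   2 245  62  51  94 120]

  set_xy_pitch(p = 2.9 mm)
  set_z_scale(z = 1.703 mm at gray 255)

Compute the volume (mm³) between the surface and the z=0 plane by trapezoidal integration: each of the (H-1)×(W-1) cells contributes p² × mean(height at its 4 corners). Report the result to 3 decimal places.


286.669

height_mm = gray/255 × 1.703; cell vol = 2.9² × mean(4 corners)
unit = 2.9² × 1.703 / (4×255) = 0.0140414 mm³ per gray-sum
row 0: Σ corner-gray over 10 cells = 5619  → 78.8986
row 1: Σ corner-gray over 10 cells = 5153  → 72.3553
row 2: Σ corner-gray over 10 cells = 4798  → 67.3706
row 3: Σ corner-gray over 10 cells = 4846  → 68.0446
Σ rows: total corner-gray = 20416  → 286.6693 mm³


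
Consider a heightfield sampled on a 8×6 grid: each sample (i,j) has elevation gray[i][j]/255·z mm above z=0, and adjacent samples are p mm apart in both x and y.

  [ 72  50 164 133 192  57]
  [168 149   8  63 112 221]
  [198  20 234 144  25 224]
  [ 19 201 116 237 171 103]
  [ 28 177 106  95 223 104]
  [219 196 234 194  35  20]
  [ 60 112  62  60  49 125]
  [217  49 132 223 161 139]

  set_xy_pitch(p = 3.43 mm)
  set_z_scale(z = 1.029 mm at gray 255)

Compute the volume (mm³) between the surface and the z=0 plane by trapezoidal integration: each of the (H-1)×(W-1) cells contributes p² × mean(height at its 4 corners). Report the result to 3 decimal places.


height_mm = gray/255 × 1.029; cell vol = 3.43² × mean(4 corners)
unit = 3.43² × 1.029 / (4×255) = 0.0118687 mm³ per gray-sum
row 0: Σ corner-gray over 5 cells = 2260  → 26.8233
row 1: Σ corner-gray over 5 cells = 2321  → 27.5473
row 2: Σ corner-gray over 5 cells = 2840  → 33.7071
row 3: Σ corner-gray over 5 cells = 2906  → 34.4905
row 4: Σ corner-gray over 5 cells = 2891  → 34.3124
row 5: Σ corner-gray over 5 cells = 2308  → 27.3930
row 6: Σ corner-gray over 5 cells = 2237  → 26.5503
Σ rows: total corner-gray = 17763  → 210.8239 mm³

210.824


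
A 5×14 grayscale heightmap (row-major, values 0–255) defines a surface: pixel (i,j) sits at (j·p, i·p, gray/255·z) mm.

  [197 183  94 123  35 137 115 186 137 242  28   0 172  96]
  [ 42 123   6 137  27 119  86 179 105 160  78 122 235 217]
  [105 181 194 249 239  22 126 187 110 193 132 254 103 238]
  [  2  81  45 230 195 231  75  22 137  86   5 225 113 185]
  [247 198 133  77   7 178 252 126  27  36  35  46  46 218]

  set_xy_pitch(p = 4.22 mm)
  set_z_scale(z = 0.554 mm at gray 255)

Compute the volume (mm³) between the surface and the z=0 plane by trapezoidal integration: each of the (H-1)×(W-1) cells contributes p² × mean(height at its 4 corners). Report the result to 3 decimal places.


height_mm = gray/255 × 0.554; cell vol = 4.22² × mean(4 corners)
unit = 4.22² × 0.554 / (4×255) = 0.00967241 mm³ per gray-sum
row 0: Σ corner-gray over 13 cells = 6210  → 60.0656
row 1: Σ corner-gray over 13 cells = 7336  → 70.9568
row 2: Σ corner-gray over 13 cells = 7400  → 71.5758
row 3: Σ corner-gray over 13 cells = 5864  → 56.7190
Σ rows: total corner-gray = 26810  → 259.3172 mm³

259.317


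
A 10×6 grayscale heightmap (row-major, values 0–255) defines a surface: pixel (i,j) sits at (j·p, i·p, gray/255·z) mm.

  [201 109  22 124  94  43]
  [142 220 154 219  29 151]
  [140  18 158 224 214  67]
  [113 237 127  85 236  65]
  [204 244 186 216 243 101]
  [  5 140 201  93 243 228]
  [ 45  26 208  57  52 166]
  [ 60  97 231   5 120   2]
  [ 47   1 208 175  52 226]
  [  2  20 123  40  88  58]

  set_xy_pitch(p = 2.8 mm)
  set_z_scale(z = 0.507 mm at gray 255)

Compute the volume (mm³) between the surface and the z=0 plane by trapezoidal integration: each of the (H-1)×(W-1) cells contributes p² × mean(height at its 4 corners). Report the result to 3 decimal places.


93.308

height_mm = gray/255 × 0.507; cell vol = 2.8² × mean(4 corners)
unit = 2.8² × 0.507 / (4×255) = 0.00389694 mm³ per gray-sum
row 0: Σ corner-gray over 5 cells = 2479  → 9.6605
row 1: Σ corner-gray over 5 cells = 2972  → 11.5817
row 2: Σ corner-gray over 5 cells = 2983  → 11.6246
row 3: Σ corner-gray over 5 cells = 3631  → 14.1498
row 4: Σ corner-gray over 5 cells = 3670  → 14.3018
row 5: Σ corner-gray over 5 cells = 2484  → 9.6800
row 6: Σ corner-gray over 5 cells = 1865  → 7.2678
row 7: Σ corner-gray over 5 cells = 2113  → 8.2342
row 8: Σ corner-gray over 5 cells = 1747  → 6.8080
Σ rows: total corner-gray = 23944  → 93.3084 mm³


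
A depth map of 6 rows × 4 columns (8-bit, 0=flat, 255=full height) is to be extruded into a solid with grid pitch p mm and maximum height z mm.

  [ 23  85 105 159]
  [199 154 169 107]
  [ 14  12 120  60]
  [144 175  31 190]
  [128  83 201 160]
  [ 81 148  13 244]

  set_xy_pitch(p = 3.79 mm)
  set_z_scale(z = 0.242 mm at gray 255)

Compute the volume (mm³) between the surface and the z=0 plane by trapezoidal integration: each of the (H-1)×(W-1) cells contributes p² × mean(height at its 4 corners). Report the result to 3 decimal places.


23.832

height_mm = gray/255 × 0.242; cell vol = 3.79² × mean(4 corners)
unit = 3.79² × 0.242 / (4×255) = 0.00340795 mm³ per gray-sum
row 0: Σ corner-gray over 3 cells = 1514  → 5.1596
row 1: Σ corner-gray over 3 cells = 1290  → 4.3963
row 2: Σ corner-gray over 3 cells = 1084  → 3.6942
row 3: Σ corner-gray over 3 cells = 1602  → 5.4595
row 4: Σ corner-gray over 3 cells = 1503  → 5.1222
Σ rows: total corner-gray = 6993  → 23.8318 mm³


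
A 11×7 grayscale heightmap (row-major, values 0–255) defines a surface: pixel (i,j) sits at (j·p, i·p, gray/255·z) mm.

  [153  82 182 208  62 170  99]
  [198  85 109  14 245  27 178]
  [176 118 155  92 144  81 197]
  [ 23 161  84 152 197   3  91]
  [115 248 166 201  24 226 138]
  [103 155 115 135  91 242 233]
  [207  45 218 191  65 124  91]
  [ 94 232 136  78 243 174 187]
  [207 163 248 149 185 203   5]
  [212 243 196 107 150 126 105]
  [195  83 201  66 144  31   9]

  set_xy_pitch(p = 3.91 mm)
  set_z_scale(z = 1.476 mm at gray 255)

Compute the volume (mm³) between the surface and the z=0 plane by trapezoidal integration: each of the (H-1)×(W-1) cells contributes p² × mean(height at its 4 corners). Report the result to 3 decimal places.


height_mm = gray/255 × 1.476; cell vol = 3.91² × mean(4 corners)
unit = 3.91² × 1.476 / (4×255) = 0.0221228 mm³ per gray-sum
row 0: Σ corner-gray over 6 cells = 2996  → 66.2798
row 1: Σ corner-gray over 6 cells = 2889  → 63.9127
row 2: Σ corner-gray over 6 cells = 2861  → 63.2933
row 3: Σ corner-gray over 6 cells = 3291  → 72.8061
row 4: Σ corner-gray over 6 cells = 3795  → 83.9560
row 5: Σ corner-gray over 6 cells = 3396  → 75.1290
row 6: Σ corner-gray over 6 cells = 3591  → 79.4429
row 7: Σ corner-gray over 6 cells = 4115  → 91.0352
row 8: Σ corner-gray over 6 cells = 4069  → 90.0176
row 9: Σ corner-gray over 6 cells = 3215  → 71.1247
Σ rows: total corner-gray = 34218  → 756.9973 mm³

756.997


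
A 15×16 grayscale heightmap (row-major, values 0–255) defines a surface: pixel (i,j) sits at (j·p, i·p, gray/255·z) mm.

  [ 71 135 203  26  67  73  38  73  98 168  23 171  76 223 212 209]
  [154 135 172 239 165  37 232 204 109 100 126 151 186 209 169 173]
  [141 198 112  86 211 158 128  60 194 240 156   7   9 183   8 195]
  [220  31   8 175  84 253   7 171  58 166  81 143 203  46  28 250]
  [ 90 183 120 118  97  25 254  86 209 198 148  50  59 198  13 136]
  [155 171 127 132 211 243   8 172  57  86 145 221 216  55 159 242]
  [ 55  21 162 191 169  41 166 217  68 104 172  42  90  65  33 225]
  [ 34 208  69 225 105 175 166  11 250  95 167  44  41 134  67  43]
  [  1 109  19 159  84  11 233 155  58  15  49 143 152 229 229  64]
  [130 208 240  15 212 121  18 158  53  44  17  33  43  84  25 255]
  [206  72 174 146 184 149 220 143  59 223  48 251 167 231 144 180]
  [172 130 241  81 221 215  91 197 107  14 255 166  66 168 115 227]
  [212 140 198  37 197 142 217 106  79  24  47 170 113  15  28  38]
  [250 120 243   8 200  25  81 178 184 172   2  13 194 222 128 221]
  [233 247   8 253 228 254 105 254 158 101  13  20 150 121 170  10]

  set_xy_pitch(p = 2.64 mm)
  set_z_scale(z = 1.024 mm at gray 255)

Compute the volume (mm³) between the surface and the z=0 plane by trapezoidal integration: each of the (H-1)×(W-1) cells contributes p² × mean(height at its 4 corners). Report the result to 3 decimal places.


height_mm = gray/255 × 1.024; cell vol = 2.64² × mean(4 corners)
unit = 2.64² × 1.024 / (4×255) = 0.00699693 mm³ per gray-sum
row 0: Σ corner-gray over 15 cells = 8247  → 57.7037
row 1: Σ corner-gray over 15 cells = 8631  → 60.3905
row 2: Σ corner-gray over 15 cells = 7214  → 50.4759
row 3: Σ corner-gray over 15 cells = 7120  → 49.8182
row 4: Σ corner-gray over 15 cells = 8145  → 56.9900
row 5: Σ corner-gray over 15 cells = 7765  → 54.3312
row 6: Σ corner-gray over 15 cells = 6953  → 48.6497
row 7: Σ corner-gray over 15 cells = 6946  → 48.6007
row 8: Σ corner-gray over 15 cells = 6282  → 43.9547
row 9: Σ corner-gray over 15 cells = 7735  → 54.1213
row 10: Σ corner-gray over 15 cells = 9341  → 65.3583
row 11: Σ corner-gray over 15 cells = 7809  → 54.6390
row 12: Σ corner-gray over 15 cells = 7287  → 50.9866
row 13: Σ corner-gray over 15 cells = 8418  → 58.9002
Σ rows: total corner-gray = 107893  → 754.9200 mm³

754.920


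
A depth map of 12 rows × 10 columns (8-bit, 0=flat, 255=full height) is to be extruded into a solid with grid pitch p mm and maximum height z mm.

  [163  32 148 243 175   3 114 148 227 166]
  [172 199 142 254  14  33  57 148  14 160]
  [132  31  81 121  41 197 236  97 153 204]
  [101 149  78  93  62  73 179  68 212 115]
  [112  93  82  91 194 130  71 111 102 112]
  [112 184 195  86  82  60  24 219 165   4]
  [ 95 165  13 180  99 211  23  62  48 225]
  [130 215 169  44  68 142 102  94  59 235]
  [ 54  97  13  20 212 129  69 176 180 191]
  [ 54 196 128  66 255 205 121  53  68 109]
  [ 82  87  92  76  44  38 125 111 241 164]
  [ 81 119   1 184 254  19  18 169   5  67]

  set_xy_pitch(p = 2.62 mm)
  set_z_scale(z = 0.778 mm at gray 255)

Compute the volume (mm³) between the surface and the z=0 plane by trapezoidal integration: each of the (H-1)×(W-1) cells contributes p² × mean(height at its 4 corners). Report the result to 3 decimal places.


height_mm = gray/255 × 0.778; cell vol = 2.62² × mean(4 corners)
unit = 2.62² × 0.778 / (4×255) = 0.00523579 mm³ per gray-sum
row 0: Σ corner-gray over 9 cells = 4563  → 23.8909
row 1: Σ corner-gray over 9 cells = 4304  → 22.5348
row 2: Σ corner-gray over 9 cells = 4294  → 22.4825
row 3: Σ corner-gray over 9 cells = 4016  → 21.0269
row 4: Σ corner-gray over 9 cells = 4118  → 21.5610
row 5: Σ corner-gray over 9 cells = 4068  → 21.2992
row 6: Σ corner-gray over 9 cells = 4073  → 21.3254
row 7: Σ corner-gray over 9 cells = 4188  → 21.9275
row 8: Σ corner-gray over 9 cells = 4384  → 22.9537
row 9: Σ corner-gray over 9 cells = 4221  → 22.1003
row 10: Σ corner-gray over 9 cells = 3560  → 18.6394
Σ rows: total corner-gray = 45789  → 239.7415 mm³

239.741


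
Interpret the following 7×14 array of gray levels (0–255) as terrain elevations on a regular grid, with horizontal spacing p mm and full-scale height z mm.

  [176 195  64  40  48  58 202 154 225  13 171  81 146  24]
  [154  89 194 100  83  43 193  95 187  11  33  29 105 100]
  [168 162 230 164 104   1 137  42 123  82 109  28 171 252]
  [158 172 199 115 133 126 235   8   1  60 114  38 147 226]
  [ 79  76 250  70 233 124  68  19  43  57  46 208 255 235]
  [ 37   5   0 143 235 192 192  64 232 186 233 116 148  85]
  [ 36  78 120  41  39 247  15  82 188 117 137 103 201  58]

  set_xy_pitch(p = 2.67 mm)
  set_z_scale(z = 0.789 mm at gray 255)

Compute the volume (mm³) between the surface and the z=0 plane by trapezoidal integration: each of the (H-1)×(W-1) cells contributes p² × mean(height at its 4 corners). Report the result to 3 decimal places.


204.276

height_mm = gray/255 × 0.789; cell vol = 2.67² × mean(4 corners)
unit = 2.67² × 0.789 / (4×255) = 0.00551441 mm³ per gray-sum
row 0: Σ corner-gray over 13 cells = 5572  → 30.7263
row 1: Σ corner-gray over 13 cells = 5704  → 31.4542
row 2: Σ corner-gray over 13 cells = 6206  → 34.2225
row 3: Σ corner-gray over 13 cells = 6292  → 34.6967
row 4: Σ corner-gray over 13 cells = 6826  → 37.6414
row 5: Σ corner-gray over 13 cells = 6444  → 35.5349
Σ rows: total corner-gray = 37044  → 204.2759 mm³


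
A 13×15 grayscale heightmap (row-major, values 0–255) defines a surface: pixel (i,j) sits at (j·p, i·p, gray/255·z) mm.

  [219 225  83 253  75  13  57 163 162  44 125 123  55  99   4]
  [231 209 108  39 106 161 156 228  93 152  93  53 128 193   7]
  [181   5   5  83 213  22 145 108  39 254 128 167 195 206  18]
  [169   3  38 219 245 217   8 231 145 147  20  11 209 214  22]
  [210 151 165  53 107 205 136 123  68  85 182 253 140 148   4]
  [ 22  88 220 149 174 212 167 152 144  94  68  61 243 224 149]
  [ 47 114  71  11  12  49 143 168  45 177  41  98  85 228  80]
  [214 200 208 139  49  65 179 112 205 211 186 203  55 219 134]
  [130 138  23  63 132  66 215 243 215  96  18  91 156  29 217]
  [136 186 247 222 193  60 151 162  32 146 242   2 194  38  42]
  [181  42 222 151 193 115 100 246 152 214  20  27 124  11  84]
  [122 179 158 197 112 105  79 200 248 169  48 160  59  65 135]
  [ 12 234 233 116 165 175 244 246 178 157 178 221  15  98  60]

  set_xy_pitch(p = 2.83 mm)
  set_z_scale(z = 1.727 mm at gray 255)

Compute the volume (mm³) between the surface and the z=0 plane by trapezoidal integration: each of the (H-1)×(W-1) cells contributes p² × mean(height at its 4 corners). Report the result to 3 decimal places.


1195.830

height_mm = gray/255 × 1.727; cell vol = 2.83² × mean(4 corners)
unit = 2.83² × 1.727 / (4×255) = 0.0135602 mm³ per gray-sum
row 0: Σ corner-gray over 14 cells = 6853  → 92.9278
row 1: Σ corner-gray over 14 cells = 7015  → 95.1246
row 2: Σ corner-gray over 14 cells = 6944  → 94.1618
row 3: Σ corner-gray over 14 cells = 7451  → 101.0368
row 4: Σ corner-gray over 14 cells = 8009  → 108.6034
row 5: Σ corner-gray over 14 cells = 6774  → 91.8566
row 6: Σ corner-gray over 14 cells = 7021  → 95.2059
row 7: Σ corner-gray over 14 cells = 7727  → 104.7794
row 8: Σ corner-gray over 14 cells = 7245  → 98.2434
row 9: Σ corner-gray over 14 cells = 7427  → 100.7114
row 10: Σ corner-gray over 14 cells = 7314  → 99.1791
row 11: Σ corner-gray over 14 cells = 8407  → 114.0003
Σ rows: total corner-gray = 88187  → 1195.8304 mm³


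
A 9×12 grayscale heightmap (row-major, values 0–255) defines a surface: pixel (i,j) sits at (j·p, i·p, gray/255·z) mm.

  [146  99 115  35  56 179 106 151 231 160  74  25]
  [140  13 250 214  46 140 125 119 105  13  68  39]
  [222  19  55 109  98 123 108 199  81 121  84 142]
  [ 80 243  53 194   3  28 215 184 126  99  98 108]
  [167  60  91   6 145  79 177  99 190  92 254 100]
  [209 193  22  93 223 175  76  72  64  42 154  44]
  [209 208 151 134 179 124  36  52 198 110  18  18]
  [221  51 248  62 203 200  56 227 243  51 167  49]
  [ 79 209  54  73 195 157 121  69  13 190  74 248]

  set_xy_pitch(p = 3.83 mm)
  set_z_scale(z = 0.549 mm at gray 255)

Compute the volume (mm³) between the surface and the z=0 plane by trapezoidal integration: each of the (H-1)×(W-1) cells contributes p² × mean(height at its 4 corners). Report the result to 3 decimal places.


height_mm = gray/255 × 0.549; cell vol = 3.83² × mean(4 corners)
unit = 3.83² × 0.549 / (4×255) = 0.00789532 mm³ per gray-sum
row 0: Σ corner-gray over 11 cells = 4948  → 39.0660
row 1: Σ corner-gray over 11 cells = 4723  → 37.2896
row 2: Σ corner-gray over 11 cells = 5032  → 39.7292
row 3: Σ corner-gray over 11 cells = 5327  → 42.0584
row 4: Σ corner-gray over 11 cells = 5134  → 40.5346
row 5: Σ corner-gray over 11 cells = 5128  → 40.4872
row 6: Σ corner-gray over 11 cells = 5933  → 46.8429
row 7: Σ corner-gray over 11 cells = 5923  → 46.7640
Σ rows: total corner-gray = 42148  → 332.7719 mm³

332.772


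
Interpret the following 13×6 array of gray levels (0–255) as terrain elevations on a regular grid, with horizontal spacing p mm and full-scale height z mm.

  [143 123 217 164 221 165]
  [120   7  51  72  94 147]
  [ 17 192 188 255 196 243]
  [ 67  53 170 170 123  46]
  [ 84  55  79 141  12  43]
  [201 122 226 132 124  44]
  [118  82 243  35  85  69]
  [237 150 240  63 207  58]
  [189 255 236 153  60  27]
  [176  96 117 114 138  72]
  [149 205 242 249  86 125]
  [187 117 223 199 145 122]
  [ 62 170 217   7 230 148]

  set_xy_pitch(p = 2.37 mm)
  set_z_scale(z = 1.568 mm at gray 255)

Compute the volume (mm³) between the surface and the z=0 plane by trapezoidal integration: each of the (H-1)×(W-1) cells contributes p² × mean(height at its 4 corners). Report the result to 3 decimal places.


height_mm = gray/255 × 1.568; cell vol = 2.37² × mean(4 corners)
unit = 2.37² × 1.568 / (4×255) = 0.00863461 mm³ per gray-sum
row 0: Σ corner-gray over 5 cells = 2473  → 21.3534
row 1: Σ corner-gray over 5 cells = 2637  → 22.7695
row 2: Σ corner-gray over 5 cells = 3067  → 26.4823
row 3: Σ corner-gray over 5 cells = 1846  → 15.9395
row 4: Σ corner-gray over 5 cells = 2154  → 18.5989
row 5: Σ corner-gray over 5 cells = 2530  → 21.8456
row 6: Σ corner-gray over 5 cells = 2692  → 23.2444
row 7: Σ corner-gray over 5 cells = 3239  → 27.9675
row 8: Σ corner-gray over 5 cells = 2802  → 24.1942
row 9: Σ corner-gray over 5 cells = 3016  → 26.0420
row 10: Σ corner-gray over 5 cells = 3515  → 30.3506
row 11: Σ corner-gray over 5 cells = 3135  → 27.0695
Σ rows: total corner-gray = 33106  → 285.8573 mm³

285.857


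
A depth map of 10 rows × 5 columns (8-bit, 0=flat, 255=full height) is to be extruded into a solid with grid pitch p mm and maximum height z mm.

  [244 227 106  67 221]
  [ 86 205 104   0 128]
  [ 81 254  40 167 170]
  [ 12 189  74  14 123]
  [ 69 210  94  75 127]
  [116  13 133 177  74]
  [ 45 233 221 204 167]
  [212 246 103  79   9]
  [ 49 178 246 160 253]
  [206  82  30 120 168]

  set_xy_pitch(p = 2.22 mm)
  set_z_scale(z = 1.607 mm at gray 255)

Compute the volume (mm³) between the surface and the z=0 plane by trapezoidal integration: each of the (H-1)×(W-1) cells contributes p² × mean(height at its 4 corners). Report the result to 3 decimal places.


149.244

height_mm = gray/255 × 1.607; cell vol = 2.22² × mean(4 corners)
unit = 2.22² × 1.607 / (4×255) = 0.00776465 mm³ per gray-sum
row 0: Σ corner-gray over 4 cells = 2097  → 16.2825
row 1: Σ corner-gray over 4 cells = 2005  → 15.5681
row 2: Σ corner-gray over 4 cells = 1862  → 14.4578
row 3: Σ corner-gray over 4 cells = 1643  → 12.7573
row 4: Σ corner-gray over 4 cells = 1790  → 13.8987
row 5: Σ corner-gray over 4 cells = 2364  → 18.3556
row 6: Σ corner-gray over 4 cells = 2605  → 20.2269
row 7: Σ corner-gray over 4 cells = 2547  → 19.7766
row 8: Σ corner-gray over 4 cells = 2308  → 17.9208
Σ rows: total corner-gray = 19221  → 149.2443 mm³


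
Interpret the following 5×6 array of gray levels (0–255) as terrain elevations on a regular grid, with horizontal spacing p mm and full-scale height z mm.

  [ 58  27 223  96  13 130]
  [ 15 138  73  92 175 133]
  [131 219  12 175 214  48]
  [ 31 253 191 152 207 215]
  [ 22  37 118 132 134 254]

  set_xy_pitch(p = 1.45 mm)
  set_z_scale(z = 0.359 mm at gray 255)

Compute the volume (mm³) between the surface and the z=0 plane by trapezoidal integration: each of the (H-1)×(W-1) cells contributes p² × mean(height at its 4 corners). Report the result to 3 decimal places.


7.973

height_mm = gray/255 × 0.359; cell vol = 1.45² × mean(4 corners)
unit = 1.45² × 0.359 / (4×255) = 0.000739998 mm³ per gray-sum
row 0: Σ corner-gray over 5 cells = 2010  → 1.4874
row 1: Σ corner-gray over 5 cells = 2523  → 1.8670
row 2: Σ corner-gray over 5 cells = 3271  → 2.4205
row 3: Σ corner-gray over 5 cells = 2970  → 2.1978
Σ rows: total corner-gray = 10774  → 7.9727 mm³


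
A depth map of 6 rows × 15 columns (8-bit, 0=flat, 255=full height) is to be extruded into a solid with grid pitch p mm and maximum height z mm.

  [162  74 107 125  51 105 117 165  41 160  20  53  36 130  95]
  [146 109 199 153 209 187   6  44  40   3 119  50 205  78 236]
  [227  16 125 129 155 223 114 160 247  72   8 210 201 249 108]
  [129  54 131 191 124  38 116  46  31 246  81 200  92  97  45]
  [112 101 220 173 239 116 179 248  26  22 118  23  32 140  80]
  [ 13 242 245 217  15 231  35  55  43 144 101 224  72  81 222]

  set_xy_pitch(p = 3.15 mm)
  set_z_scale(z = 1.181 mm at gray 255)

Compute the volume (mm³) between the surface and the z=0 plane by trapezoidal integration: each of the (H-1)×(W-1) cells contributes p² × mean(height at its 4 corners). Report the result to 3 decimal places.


height_mm = gray/255 × 1.181; cell vol = 3.15² × mean(4 corners)
unit = 3.15² × 1.181 / (4×255) = 0.0114887 mm³ per gray-sum
row 0: Σ corner-gray over 14 cells = 5811  → 66.7608
row 1: Σ corner-gray over 14 cells = 7339  → 84.3156
row 2: Σ corner-gray over 14 cells = 7221  → 82.9599
row 3: Σ corner-gray over 14 cells = 6534  → 75.0672
row 4: Σ corner-gray over 14 cells = 7111  → 81.6961
Σ rows: total corner-gray = 34016  → 390.7996 mm³

390.800


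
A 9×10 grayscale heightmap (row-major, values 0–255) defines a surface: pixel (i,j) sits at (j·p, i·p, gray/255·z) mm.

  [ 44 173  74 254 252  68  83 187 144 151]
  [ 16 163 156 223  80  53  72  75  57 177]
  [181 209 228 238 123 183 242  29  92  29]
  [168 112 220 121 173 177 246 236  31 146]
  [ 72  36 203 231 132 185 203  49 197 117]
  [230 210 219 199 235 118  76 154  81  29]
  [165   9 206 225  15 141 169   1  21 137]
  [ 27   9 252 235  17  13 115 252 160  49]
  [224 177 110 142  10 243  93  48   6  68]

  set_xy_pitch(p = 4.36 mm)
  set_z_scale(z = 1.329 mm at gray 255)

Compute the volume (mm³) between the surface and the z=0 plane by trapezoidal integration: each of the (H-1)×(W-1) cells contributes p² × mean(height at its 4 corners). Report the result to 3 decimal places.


974.116

height_mm = gray/255 × 1.329; cell vol = 4.36² × mean(4 corners)
unit = 4.36² × 1.329 / (4×255) = 0.0247684 mm³ per gray-sum
row 0: Σ corner-gray over 9 cells = 4616  → 114.3309
row 1: Σ corner-gray over 9 cells = 4849  → 120.1019
row 2: Σ corner-gray over 9 cells = 5844  → 144.7465
row 3: Σ corner-gray over 9 cells = 5607  → 138.8764
row 4: Σ corner-gray over 9 cells = 5504  → 136.3252
row 5: Σ corner-gray over 9 cells = 4719  → 116.8820
row 6: Σ corner-gray over 9 cells = 4058  → 100.5101
row 7: Σ corner-gray over 9 cells = 4132  → 102.3430
Σ rows: total corner-gray = 39329  → 974.1160 mm³


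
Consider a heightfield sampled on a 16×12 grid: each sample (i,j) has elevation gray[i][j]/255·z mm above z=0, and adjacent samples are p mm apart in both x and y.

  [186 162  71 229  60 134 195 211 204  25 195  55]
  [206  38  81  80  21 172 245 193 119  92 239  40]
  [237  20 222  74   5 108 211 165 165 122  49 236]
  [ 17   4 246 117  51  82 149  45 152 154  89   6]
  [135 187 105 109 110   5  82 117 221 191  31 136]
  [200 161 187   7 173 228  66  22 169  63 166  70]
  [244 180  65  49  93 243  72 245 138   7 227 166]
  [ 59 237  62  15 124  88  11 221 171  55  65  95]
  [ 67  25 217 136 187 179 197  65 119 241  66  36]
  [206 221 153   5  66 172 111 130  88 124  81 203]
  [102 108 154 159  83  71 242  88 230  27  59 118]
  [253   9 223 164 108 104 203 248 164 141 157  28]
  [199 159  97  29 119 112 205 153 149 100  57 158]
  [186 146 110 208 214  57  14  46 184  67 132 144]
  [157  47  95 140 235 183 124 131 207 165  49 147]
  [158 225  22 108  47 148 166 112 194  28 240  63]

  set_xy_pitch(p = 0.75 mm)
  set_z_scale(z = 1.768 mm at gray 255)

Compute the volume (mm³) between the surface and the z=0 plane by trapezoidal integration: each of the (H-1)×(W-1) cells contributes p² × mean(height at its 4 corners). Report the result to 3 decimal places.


80.987

height_mm = gray/255 × 1.768; cell vol = 0.75² × mean(4 corners)
unit = 0.75² × 1.768 / (4×255) = 0.000975 mm³ per gray-sum
row 0: Σ corner-gray over 11 cells = 6019  → 5.8685
row 1: Σ corner-gray over 11 cells = 5561  → 5.4220
row 2: Σ corner-gray over 11 cells = 4956  → 4.8321
row 3: Σ corner-gray over 11 cells = 4788  → 4.6683
row 4: Σ corner-gray over 11 cells = 5341  → 5.2075
row 5: Σ corner-gray over 11 cells = 5802  → 5.6570
row 6: Σ corner-gray over 11 cells = 5300  → 5.1675
row 7: Σ corner-gray over 11 cells = 5219  → 5.0885
row 8: Σ corner-gray over 11 cells = 5678  → 5.5361
row 9: Σ corner-gray over 11 cells = 5373  → 5.2387
row 10: Σ corner-gray over 11 cells = 5985  → 5.8354
row 11: Σ corner-gray over 11 cells = 6040  → 5.8890
row 12: Σ corner-gray over 11 cells = 5403  → 5.2679
row 13: Σ corner-gray over 11 cells = 5742  → 5.5985
row 14: Σ corner-gray over 11 cells = 5857  → 5.7106
Σ rows: total corner-gray = 83064  → 80.9874 mm³


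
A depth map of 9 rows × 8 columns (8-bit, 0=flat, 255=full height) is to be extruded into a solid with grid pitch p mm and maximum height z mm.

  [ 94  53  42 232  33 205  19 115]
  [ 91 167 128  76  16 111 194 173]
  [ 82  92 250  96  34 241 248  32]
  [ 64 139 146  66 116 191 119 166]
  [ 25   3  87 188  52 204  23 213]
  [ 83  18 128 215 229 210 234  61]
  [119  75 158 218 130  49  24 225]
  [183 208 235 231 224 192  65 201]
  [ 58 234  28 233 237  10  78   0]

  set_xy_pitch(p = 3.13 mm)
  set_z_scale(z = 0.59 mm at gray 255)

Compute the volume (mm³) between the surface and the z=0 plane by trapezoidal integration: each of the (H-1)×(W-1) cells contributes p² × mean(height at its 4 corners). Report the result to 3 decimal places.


169.047

height_mm = gray/255 × 0.59; cell vol = 3.13² × mean(4 corners)
unit = 3.13² × 0.59 / (4×255) = 0.00566683 mm³ per gray-sum
row 0: Σ corner-gray over 7 cells = 3025  → 17.1422
row 1: Σ corner-gray over 7 cells = 3684  → 20.8766
row 2: Σ corner-gray over 7 cells = 3820  → 21.6473
row 3: Σ corner-gray over 7 cells = 3136  → 17.7712
row 4: Σ corner-gray over 7 cells = 3564  → 20.1966
row 5: Σ corner-gray over 7 cells = 3864  → 21.8966
row 6: Σ corner-gray over 7 cells = 4346  → 24.6281
row 7: Σ corner-gray over 7 cells = 4392  → 24.8887
Σ rows: total corner-gray = 29831  → 169.0473 mm³


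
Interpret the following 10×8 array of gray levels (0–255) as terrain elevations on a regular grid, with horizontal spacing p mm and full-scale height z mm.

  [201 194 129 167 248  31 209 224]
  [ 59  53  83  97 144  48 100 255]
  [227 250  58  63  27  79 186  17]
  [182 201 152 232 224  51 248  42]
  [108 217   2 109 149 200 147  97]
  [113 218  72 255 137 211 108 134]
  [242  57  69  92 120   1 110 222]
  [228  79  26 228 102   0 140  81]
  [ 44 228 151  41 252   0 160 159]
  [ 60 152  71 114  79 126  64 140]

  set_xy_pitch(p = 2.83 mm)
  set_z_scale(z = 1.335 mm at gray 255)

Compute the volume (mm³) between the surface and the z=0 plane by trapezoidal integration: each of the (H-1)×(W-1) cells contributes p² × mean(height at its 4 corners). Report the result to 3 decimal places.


336.700

height_mm = gray/255 × 1.335; cell vol = 2.83² × mean(4 corners)
unit = 2.83² × 1.335 / (4×255) = 0.0104822 mm³ per gray-sum
row 0: Σ corner-gray over 7 cells = 3745  → 39.2560
row 1: Σ corner-gray over 7 cells = 2934  → 30.7549
row 2: Σ corner-gray over 7 cells = 4010  → 42.0338
row 3: Σ corner-gray over 7 cells = 4293  → 45.0002
row 4: Σ corner-gray over 7 cells = 4102  → 42.9981
row 5: Σ corner-gray over 7 cells = 3611  → 37.8514
row 6: Σ corner-gray over 7 cells = 2821  → 29.5704
row 7: Σ corner-gray over 7 cells = 3326  → 34.8639
row 8: Σ corner-gray over 7 cells = 3279  → 34.3713
Σ rows: total corner-gray = 32121  → 336.6999 mm³


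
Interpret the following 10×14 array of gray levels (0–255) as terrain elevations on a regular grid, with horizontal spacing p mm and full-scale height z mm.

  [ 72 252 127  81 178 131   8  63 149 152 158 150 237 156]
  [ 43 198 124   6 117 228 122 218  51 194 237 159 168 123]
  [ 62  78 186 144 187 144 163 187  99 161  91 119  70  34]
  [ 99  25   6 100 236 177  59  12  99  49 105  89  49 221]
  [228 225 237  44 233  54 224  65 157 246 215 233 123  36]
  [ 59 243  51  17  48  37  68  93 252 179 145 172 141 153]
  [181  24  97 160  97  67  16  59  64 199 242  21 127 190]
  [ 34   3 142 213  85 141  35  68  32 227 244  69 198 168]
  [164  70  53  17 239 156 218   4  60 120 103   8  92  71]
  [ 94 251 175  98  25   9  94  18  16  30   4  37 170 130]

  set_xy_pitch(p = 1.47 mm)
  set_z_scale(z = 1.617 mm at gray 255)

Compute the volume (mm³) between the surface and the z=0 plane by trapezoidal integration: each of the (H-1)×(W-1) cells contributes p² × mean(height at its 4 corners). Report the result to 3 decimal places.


height_mm = gray/255 × 1.617; cell vol = 1.47² × mean(4 corners)
unit = 1.47² × 1.617 / (4×255) = 0.00342566 mm³ per gray-sum
row 0: Σ corner-gray over 13 cells = 7410  → 25.3842
row 1: Σ corner-gray over 13 cells = 7164  → 24.5414
row 2: Σ corner-gray over 13 cells = 5686  → 19.4783
row 3: Σ corner-gray over 13 cells = 6708  → 22.9793
row 4: Σ corner-gray over 13 cells = 7480  → 25.6240
row 5: Σ corner-gray over 13 cells = 5821  → 19.9408
row 6: Σ corner-gray over 13 cells = 5833  → 19.9819
row 7: Σ corner-gray over 13 cells = 5631  → 19.2899
row 8: Σ corner-gray over 13 cells = 4593  → 15.7341
Σ rows: total corner-gray = 56326  → 192.9538 mm³

192.954


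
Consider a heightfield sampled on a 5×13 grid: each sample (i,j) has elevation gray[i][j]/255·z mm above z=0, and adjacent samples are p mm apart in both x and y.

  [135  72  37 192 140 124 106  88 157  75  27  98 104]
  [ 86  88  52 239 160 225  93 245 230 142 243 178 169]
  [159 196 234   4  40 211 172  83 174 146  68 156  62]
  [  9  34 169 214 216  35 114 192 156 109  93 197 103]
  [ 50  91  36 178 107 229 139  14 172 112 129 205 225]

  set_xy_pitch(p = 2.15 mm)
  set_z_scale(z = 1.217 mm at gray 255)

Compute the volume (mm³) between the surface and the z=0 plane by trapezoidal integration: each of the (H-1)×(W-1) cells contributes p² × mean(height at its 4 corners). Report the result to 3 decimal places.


145.482

height_mm = gray/255 × 1.217; cell vol = 2.15² × mean(4 corners)
unit = 2.15² × 1.217 / (4×255) = 0.00551528 mm³ per gray-sum
row 0: Σ corner-gray over 12 cells = 6516  → 35.9375
row 1: Σ corner-gray over 12 cells = 7234  → 39.8975
row 2: Σ corner-gray over 12 cells = 6359  → 35.0716
row 3: Σ corner-gray over 12 cells = 6269  → 34.5753
Σ rows: total corner-gray = 26378  → 145.4820 mm³


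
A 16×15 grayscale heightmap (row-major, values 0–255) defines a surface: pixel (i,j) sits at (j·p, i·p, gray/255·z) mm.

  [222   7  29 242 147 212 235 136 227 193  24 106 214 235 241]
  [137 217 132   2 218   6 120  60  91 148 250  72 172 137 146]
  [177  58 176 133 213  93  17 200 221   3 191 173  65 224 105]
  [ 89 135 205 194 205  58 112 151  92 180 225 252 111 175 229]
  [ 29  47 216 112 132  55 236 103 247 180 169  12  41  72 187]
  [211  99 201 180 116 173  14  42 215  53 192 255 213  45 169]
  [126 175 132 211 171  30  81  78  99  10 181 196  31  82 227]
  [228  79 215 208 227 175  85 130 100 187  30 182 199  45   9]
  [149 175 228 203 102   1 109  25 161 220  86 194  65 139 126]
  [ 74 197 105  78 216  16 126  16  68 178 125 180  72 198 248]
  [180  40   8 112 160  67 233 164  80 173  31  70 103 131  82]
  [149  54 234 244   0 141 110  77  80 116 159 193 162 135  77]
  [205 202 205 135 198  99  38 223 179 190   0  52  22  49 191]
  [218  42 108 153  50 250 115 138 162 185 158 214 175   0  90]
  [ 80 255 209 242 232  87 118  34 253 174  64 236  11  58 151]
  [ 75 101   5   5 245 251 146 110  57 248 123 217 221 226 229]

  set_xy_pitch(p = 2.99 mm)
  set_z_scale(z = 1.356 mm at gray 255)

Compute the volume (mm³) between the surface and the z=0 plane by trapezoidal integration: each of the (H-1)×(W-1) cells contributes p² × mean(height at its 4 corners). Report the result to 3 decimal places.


1337.701

height_mm = gray/255 × 1.356; cell vol = 2.99² × mean(4 corners)
unit = 2.99² × 1.356 / (4×255) = 0.0118851 mm³ per gray-sum
row 0: Σ corner-gray over 14 cells = 8010  → 95.1994
row 1: Σ corner-gray over 14 cells = 7349  → 87.3434
row 2: Σ corner-gray over 14 cells = 8324  → 98.9314
row 3: Σ corner-gray over 14 cells = 7968  → 94.7003
row 4: Σ corner-gray over 14 cells = 7436  → 88.3774
row 5: Σ corner-gray over 14 cells = 7283  → 86.5590
row 6: Σ corner-gray over 14 cells = 7268  → 86.3807
row 7: Σ corner-gray over 14 cells = 7652  → 90.9446
row 8: Σ corner-gray over 14 cells = 7163  → 85.1328
row 9: Σ corner-gray over 14 cells = 6478  → 76.9915
row 10: Σ corner-gray over 14 cells = 6642  → 78.9407
row 11: Σ corner-gray over 14 cells = 7216  → 85.7627
row 12: Σ corner-gray over 14 cells = 7388  → 87.8069
row 13: Σ corner-gray over 14 cells = 7985  → 94.9023
row 14: Σ corner-gray over 14 cells = 8391  → 99.7277
Σ rows: total corner-gray = 112553  → 1337.7007 mm³


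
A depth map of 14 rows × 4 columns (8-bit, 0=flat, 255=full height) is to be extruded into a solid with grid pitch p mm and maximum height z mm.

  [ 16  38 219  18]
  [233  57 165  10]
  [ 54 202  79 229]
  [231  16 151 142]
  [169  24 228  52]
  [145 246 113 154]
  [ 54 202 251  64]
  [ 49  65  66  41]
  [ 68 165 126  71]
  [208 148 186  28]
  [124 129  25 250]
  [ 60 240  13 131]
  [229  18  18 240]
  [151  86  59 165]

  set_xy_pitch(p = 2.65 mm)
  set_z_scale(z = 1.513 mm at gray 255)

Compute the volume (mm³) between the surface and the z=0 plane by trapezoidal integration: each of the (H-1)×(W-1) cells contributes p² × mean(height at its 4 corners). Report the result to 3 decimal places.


height_mm = gray/255 × 1.513; cell vol = 2.65² × mean(4 corners)
unit = 2.65² × 1.513 / (4×255) = 0.0104167 mm³ per gray-sum
row 0: Σ corner-gray over 3 cells = 1235  → 12.8646
row 1: Σ corner-gray over 3 cells = 1532  → 15.9584
row 2: Σ corner-gray over 3 cells = 1552  → 16.1667
row 3: Σ corner-gray over 3 cells = 1432  → 14.9167
row 4: Σ corner-gray over 3 cells = 1742  → 18.1459
row 5: Σ corner-gray over 3 cells = 2041  → 21.2605
row 6: Σ corner-gray over 3 cells = 1376  → 14.3334
row 7: Σ corner-gray over 3 cells = 1073  → 11.1771
row 8: Σ corner-gray over 3 cells = 1625  → 16.9272
row 9: Σ corner-gray over 3 cells = 1586  → 16.5209
row 10: Σ corner-gray over 3 cells = 1379  → 14.3646
row 11: Σ corner-gray over 3 cells = 1238  → 12.8959
row 12: Σ corner-gray over 3 cells = 1147  → 11.9480
Σ rows: total corner-gray = 18958  → 197.4800 mm³

197.480


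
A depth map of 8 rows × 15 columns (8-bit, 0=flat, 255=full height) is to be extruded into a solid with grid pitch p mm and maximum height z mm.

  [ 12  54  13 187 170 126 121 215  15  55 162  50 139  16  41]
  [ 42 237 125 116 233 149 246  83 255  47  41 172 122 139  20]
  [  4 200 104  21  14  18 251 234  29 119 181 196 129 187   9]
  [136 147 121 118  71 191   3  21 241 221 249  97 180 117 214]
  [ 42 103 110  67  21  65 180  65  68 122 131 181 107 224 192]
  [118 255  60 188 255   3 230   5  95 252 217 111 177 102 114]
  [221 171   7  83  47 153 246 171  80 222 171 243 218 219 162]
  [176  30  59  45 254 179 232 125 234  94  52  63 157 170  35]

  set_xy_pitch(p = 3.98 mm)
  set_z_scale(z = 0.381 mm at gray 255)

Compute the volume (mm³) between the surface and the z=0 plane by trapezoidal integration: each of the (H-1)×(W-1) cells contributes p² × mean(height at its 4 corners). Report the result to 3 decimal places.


height_mm = gray/255 × 0.381; cell vol = 3.98² × mean(4 corners)
unit = 3.98² × 0.381 / (4×255) = 0.00591686 mm³ per gray-sum
row 0: Σ corner-gray over 14 cells = 6691  → 39.5897
row 1: Σ corner-gray over 14 cells = 7371  → 43.6131
row 2: Σ corner-gray over 14 cells = 7283  → 43.0925
row 3: Σ corner-gray over 14 cells = 7026  → 41.5718
row 4: Σ corner-gray over 14 cells = 7254  → 42.9209
row 5: Σ corner-gray over 14 cells = 8577  → 50.7489
row 6: Σ corner-gray over 14 cells = 8044  → 47.5952
Σ rows: total corner-gray = 52246  → 309.1320 mm³

309.132


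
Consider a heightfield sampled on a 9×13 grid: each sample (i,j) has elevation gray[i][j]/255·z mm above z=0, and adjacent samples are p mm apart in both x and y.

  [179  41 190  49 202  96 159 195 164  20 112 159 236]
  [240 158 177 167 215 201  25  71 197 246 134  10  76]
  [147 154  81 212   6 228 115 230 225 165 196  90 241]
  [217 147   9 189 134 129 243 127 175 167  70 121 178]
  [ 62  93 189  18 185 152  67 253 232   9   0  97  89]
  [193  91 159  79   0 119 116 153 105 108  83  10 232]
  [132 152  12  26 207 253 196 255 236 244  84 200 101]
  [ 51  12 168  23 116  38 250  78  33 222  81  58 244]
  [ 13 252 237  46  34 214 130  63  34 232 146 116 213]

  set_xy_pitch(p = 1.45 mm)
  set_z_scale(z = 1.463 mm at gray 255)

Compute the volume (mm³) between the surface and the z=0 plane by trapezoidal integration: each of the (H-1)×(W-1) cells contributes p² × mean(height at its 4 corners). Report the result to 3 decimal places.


height_mm = gray/255 × 1.463; cell vol = 1.45² × mean(4 corners)
unit = 1.45² × 1.463 / (4×255) = 0.00301564 mm³ per gray-sum
row 0: Σ corner-gray over 12 cells = 6707  → 20.2259
row 1: Σ corner-gray over 12 cells = 7310  → 22.0444
row 2: Σ corner-gray over 12 cells = 7209  → 21.7398
row 3: Σ corner-gray over 12 cells = 6158  → 18.5703
row 4: Σ corner-gray over 12 cells = 5212  → 15.7175
row 5: Σ corner-gray over 12 cells = 6434  → 19.4027
row 6: Σ corner-gray over 12 cells = 6416  → 19.3484
row 7: Σ corner-gray over 12 cells = 5687  → 17.1500
Σ rows: total corner-gray = 51133  → 154.1990 mm³

154.199
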